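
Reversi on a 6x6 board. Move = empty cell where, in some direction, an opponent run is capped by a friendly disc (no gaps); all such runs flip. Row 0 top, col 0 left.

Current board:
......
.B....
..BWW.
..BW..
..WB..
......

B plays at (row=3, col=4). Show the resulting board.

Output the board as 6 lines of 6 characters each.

Place B at (3,4); scan 8 dirs for brackets.
Dir NW: opp run (2,3), next='.' -> no flip
Dir N: opp run (2,4), next='.' -> no flip
Dir NE: first cell '.' (not opp) -> no flip
Dir W: opp run (3,3) capped by B -> flip
Dir E: first cell '.' (not opp) -> no flip
Dir SW: first cell 'B' (not opp) -> no flip
Dir S: first cell '.' (not opp) -> no flip
Dir SE: first cell '.' (not opp) -> no flip
All flips: (3,3)

Answer: ......
.B....
..BWW.
..BBB.
..WB..
......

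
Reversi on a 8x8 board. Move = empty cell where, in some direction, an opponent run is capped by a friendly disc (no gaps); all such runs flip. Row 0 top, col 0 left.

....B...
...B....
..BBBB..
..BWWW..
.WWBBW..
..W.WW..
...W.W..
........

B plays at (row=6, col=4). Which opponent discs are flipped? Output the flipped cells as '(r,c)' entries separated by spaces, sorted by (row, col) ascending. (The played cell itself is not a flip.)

Dir NW: first cell '.' (not opp) -> no flip
Dir N: opp run (5,4) capped by B -> flip
Dir NE: opp run (5,5), next='.' -> no flip
Dir W: opp run (6,3), next='.' -> no flip
Dir E: opp run (6,5), next='.' -> no flip
Dir SW: first cell '.' (not opp) -> no flip
Dir S: first cell '.' (not opp) -> no flip
Dir SE: first cell '.' (not opp) -> no flip

Answer: (5,4)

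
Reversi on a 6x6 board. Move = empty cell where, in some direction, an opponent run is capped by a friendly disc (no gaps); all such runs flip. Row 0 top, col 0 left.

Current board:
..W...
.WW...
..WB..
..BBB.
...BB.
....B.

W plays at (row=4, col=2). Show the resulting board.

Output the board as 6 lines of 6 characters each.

Answer: ..W...
.WW...
..WB..
..WBB.
..WBB.
....B.

Derivation:
Place W at (4,2); scan 8 dirs for brackets.
Dir NW: first cell '.' (not opp) -> no flip
Dir N: opp run (3,2) capped by W -> flip
Dir NE: opp run (3,3), next='.' -> no flip
Dir W: first cell '.' (not opp) -> no flip
Dir E: opp run (4,3) (4,4), next='.' -> no flip
Dir SW: first cell '.' (not opp) -> no flip
Dir S: first cell '.' (not opp) -> no flip
Dir SE: first cell '.' (not opp) -> no flip
All flips: (3,2)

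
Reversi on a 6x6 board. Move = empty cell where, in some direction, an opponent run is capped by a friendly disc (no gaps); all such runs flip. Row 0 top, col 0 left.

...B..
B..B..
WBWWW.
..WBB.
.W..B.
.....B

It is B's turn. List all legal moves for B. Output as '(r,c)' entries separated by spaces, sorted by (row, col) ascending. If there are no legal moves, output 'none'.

(1,1): flips 1 -> legal
(1,2): flips 1 -> legal
(1,4): flips 1 -> legal
(1,5): flips 1 -> legal
(2,5): flips 3 -> legal
(3,0): flips 1 -> legal
(3,1): flips 2 -> legal
(3,5): flips 1 -> legal
(4,0): no bracket -> illegal
(4,2): no bracket -> illegal
(4,3): flips 1 -> legal
(5,0): no bracket -> illegal
(5,1): no bracket -> illegal
(5,2): no bracket -> illegal

Answer: (1,1) (1,2) (1,4) (1,5) (2,5) (3,0) (3,1) (3,5) (4,3)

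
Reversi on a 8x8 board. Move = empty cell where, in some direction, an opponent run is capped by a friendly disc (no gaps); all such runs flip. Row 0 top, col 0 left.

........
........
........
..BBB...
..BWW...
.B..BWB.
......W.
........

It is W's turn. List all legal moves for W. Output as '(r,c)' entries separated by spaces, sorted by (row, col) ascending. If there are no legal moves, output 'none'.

(2,1): flips 1 -> legal
(2,2): flips 1 -> legal
(2,3): flips 1 -> legal
(2,4): flips 1 -> legal
(2,5): flips 1 -> legal
(3,1): no bracket -> illegal
(3,5): no bracket -> illegal
(4,0): no bracket -> illegal
(4,1): flips 1 -> legal
(4,5): no bracket -> illegal
(4,6): flips 1 -> legal
(4,7): no bracket -> illegal
(5,0): no bracket -> illegal
(5,2): no bracket -> illegal
(5,3): flips 1 -> legal
(5,7): flips 1 -> legal
(6,0): no bracket -> illegal
(6,1): no bracket -> illegal
(6,2): no bracket -> illegal
(6,3): no bracket -> illegal
(6,4): flips 1 -> legal
(6,5): flips 1 -> legal
(6,7): no bracket -> illegal

Answer: (2,1) (2,2) (2,3) (2,4) (2,5) (4,1) (4,6) (5,3) (5,7) (6,4) (6,5)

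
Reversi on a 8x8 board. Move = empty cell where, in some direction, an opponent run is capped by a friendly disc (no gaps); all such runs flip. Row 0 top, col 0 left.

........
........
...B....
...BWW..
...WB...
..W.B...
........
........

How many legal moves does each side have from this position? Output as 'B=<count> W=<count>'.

-- B to move --
(2,4): flips 1 -> legal
(2,5): no bracket -> illegal
(2,6): flips 1 -> legal
(3,2): flips 1 -> legal
(3,6): flips 2 -> legal
(4,1): no bracket -> illegal
(4,2): flips 1 -> legal
(4,5): flips 1 -> legal
(4,6): no bracket -> illegal
(5,1): no bracket -> illegal
(5,3): flips 1 -> legal
(6,1): no bracket -> illegal
(6,2): no bracket -> illegal
(6,3): no bracket -> illegal
B mobility = 7
-- W to move --
(1,2): flips 1 -> legal
(1,3): flips 2 -> legal
(1,4): no bracket -> illegal
(2,2): no bracket -> illegal
(2,4): no bracket -> illegal
(3,2): flips 1 -> legal
(4,2): no bracket -> illegal
(4,5): flips 1 -> legal
(5,3): flips 1 -> legal
(5,5): no bracket -> illegal
(6,3): no bracket -> illegal
(6,4): flips 2 -> legal
(6,5): flips 1 -> legal
W mobility = 7

Answer: B=7 W=7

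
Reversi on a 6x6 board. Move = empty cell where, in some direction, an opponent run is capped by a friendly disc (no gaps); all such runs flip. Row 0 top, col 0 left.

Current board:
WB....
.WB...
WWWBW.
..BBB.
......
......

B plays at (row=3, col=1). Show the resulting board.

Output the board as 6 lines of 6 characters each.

Answer: WB....
.BB...
WBWBW.
.BBBB.
......
......

Derivation:
Place B at (3,1); scan 8 dirs for brackets.
Dir NW: opp run (2,0), next=edge -> no flip
Dir N: opp run (2,1) (1,1) capped by B -> flip
Dir NE: opp run (2,2), next='.' -> no flip
Dir W: first cell '.' (not opp) -> no flip
Dir E: first cell 'B' (not opp) -> no flip
Dir SW: first cell '.' (not opp) -> no flip
Dir S: first cell '.' (not opp) -> no flip
Dir SE: first cell '.' (not opp) -> no flip
All flips: (1,1) (2,1)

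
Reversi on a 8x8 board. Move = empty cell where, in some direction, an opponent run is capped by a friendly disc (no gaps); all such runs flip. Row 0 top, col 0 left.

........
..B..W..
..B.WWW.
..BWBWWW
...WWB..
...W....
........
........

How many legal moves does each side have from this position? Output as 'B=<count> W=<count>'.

-- B to move --
(0,4): no bracket -> illegal
(0,5): flips 3 -> legal
(0,6): no bracket -> illegal
(1,3): no bracket -> illegal
(1,4): flips 1 -> legal
(1,6): flips 1 -> legal
(1,7): no bracket -> illegal
(2,3): no bracket -> illegal
(2,7): flips 1 -> legal
(4,2): flips 2 -> legal
(4,6): no bracket -> illegal
(4,7): no bracket -> illegal
(5,2): flips 1 -> legal
(5,4): flips 2 -> legal
(5,5): flips 2 -> legal
(6,2): no bracket -> illegal
(6,3): no bracket -> illegal
(6,4): no bracket -> illegal
B mobility = 8
-- W to move --
(0,1): no bracket -> illegal
(0,2): no bracket -> illegal
(0,3): no bracket -> illegal
(1,1): flips 1 -> legal
(1,3): no bracket -> illegal
(2,1): flips 1 -> legal
(2,3): no bracket -> illegal
(3,1): flips 1 -> legal
(4,1): no bracket -> illegal
(4,2): no bracket -> illegal
(4,6): flips 1 -> legal
(5,4): flips 1 -> legal
(5,5): flips 1 -> legal
(5,6): no bracket -> illegal
W mobility = 6

Answer: B=8 W=6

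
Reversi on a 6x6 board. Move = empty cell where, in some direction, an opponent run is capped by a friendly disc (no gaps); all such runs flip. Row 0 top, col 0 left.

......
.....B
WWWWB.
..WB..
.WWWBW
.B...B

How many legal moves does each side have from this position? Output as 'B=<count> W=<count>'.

Answer: B=6 W=2

Derivation:
-- B to move --
(1,0): no bracket -> illegal
(1,1): flips 1 -> legal
(1,2): no bracket -> illegal
(1,3): flips 1 -> legal
(1,4): no bracket -> illegal
(3,0): no bracket -> illegal
(3,1): flips 2 -> legal
(3,4): no bracket -> illegal
(3,5): flips 1 -> legal
(4,0): flips 3 -> legal
(5,0): no bracket -> illegal
(5,2): no bracket -> illegal
(5,3): flips 1 -> legal
(5,4): no bracket -> illegal
B mobility = 6
-- W to move --
(0,4): no bracket -> illegal
(0,5): no bracket -> illegal
(1,3): no bracket -> illegal
(1,4): no bracket -> illegal
(2,5): flips 1 -> legal
(3,4): flips 1 -> legal
(3,5): no bracket -> illegal
(4,0): no bracket -> illegal
(5,0): no bracket -> illegal
(5,2): no bracket -> illegal
(5,3): no bracket -> illegal
(5,4): no bracket -> illegal
W mobility = 2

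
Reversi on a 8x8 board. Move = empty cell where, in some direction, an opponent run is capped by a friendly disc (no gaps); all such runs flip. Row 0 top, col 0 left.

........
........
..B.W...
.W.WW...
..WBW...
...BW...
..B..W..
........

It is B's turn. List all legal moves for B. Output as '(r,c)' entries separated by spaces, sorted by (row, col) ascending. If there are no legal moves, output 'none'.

(1,3): no bracket -> illegal
(1,4): no bracket -> illegal
(1,5): no bracket -> illegal
(2,0): flips 2 -> legal
(2,1): no bracket -> illegal
(2,3): flips 1 -> legal
(2,5): flips 1 -> legal
(3,0): no bracket -> illegal
(3,2): no bracket -> illegal
(3,5): flips 1 -> legal
(4,0): flips 1 -> legal
(4,1): flips 1 -> legal
(4,5): flips 1 -> legal
(5,1): no bracket -> illegal
(5,2): no bracket -> illegal
(5,5): flips 3 -> legal
(5,6): no bracket -> illegal
(6,3): no bracket -> illegal
(6,4): no bracket -> illegal
(6,6): no bracket -> illegal
(7,4): no bracket -> illegal
(7,5): no bracket -> illegal
(7,6): flips 2 -> legal

Answer: (2,0) (2,3) (2,5) (3,5) (4,0) (4,1) (4,5) (5,5) (7,6)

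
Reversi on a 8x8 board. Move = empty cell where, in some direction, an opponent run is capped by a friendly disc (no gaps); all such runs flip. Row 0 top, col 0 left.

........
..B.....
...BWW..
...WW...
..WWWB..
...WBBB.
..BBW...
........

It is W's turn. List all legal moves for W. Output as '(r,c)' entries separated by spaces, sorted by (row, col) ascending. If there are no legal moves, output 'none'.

Answer: (0,1) (1,3) (2,2) (4,6) (5,7) (6,1) (6,5) (6,6) (6,7) (7,1) (7,3)

Derivation:
(0,1): flips 2 -> legal
(0,2): no bracket -> illegal
(0,3): no bracket -> illegal
(1,1): no bracket -> illegal
(1,3): flips 1 -> legal
(1,4): no bracket -> illegal
(2,1): no bracket -> illegal
(2,2): flips 1 -> legal
(3,2): no bracket -> illegal
(3,5): no bracket -> illegal
(3,6): no bracket -> illegal
(4,6): flips 2 -> legal
(4,7): no bracket -> illegal
(5,1): no bracket -> illegal
(5,2): no bracket -> illegal
(5,7): flips 3 -> legal
(6,1): flips 2 -> legal
(6,5): flips 1 -> legal
(6,6): flips 1 -> legal
(6,7): flips 2 -> legal
(7,1): flips 1 -> legal
(7,2): no bracket -> illegal
(7,3): flips 1 -> legal
(7,4): no bracket -> illegal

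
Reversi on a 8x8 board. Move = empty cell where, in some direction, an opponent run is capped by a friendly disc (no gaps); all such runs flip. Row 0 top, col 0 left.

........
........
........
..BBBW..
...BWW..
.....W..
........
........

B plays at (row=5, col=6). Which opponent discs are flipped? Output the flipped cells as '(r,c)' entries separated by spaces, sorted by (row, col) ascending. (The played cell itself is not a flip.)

Dir NW: opp run (4,5) capped by B -> flip
Dir N: first cell '.' (not opp) -> no flip
Dir NE: first cell '.' (not opp) -> no flip
Dir W: opp run (5,5), next='.' -> no flip
Dir E: first cell '.' (not opp) -> no flip
Dir SW: first cell '.' (not opp) -> no flip
Dir S: first cell '.' (not opp) -> no flip
Dir SE: first cell '.' (not opp) -> no flip

Answer: (4,5)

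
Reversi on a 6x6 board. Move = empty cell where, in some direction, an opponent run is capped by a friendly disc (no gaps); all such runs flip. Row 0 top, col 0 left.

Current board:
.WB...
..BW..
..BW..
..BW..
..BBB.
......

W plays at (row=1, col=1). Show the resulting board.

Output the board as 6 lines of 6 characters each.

Answer: .WB...
.WWW..
..WW..
..BW..
..BBB.
......

Derivation:
Place W at (1,1); scan 8 dirs for brackets.
Dir NW: first cell '.' (not opp) -> no flip
Dir N: first cell 'W' (not opp) -> no flip
Dir NE: opp run (0,2), next=edge -> no flip
Dir W: first cell '.' (not opp) -> no flip
Dir E: opp run (1,2) capped by W -> flip
Dir SW: first cell '.' (not opp) -> no flip
Dir S: first cell '.' (not opp) -> no flip
Dir SE: opp run (2,2) capped by W -> flip
All flips: (1,2) (2,2)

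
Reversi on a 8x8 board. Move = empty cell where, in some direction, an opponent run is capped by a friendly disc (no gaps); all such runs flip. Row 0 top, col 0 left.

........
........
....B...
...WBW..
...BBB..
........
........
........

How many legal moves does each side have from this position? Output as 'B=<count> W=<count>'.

Answer: B=8 W=4

Derivation:
-- B to move --
(2,2): flips 1 -> legal
(2,3): flips 1 -> legal
(2,5): flips 1 -> legal
(2,6): flips 1 -> legal
(3,2): flips 1 -> legal
(3,6): flips 1 -> legal
(4,2): flips 1 -> legal
(4,6): flips 1 -> legal
B mobility = 8
-- W to move --
(1,3): flips 1 -> legal
(1,4): no bracket -> illegal
(1,5): flips 1 -> legal
(2,3): no bracket -> illegal
(2,5): no bracket -> illegal
(3,2): no bracket -> illegal
(3,6): no bracket -> illegal
(4,2): no bracket -> illegal
(4,6): no bracket -> illegal
(5,2): no bracket -> illegal
(5,3): flips 2 -> legal
(5,4): no bracket -> illegal
(5,5): flips 2 -> legal
(5,6): no bracket -> illegal
W mobility = 4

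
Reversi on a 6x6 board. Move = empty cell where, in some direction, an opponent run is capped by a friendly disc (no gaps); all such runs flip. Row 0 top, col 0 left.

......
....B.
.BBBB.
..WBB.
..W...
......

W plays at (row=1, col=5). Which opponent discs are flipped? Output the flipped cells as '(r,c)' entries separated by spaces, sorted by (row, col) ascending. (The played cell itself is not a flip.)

Answer: (2,4) (3,3)

Derivation:
Dir NW: first cell '.' (not opp) -> no flip
Dir N: first cell '.' (not opp) -> no flip
Dir NE: edge -> no flip
Dir W: opp run (1,4), next='.' -> no flip
Dir E: edge -> no flip
Dir SW: opp run (2,4) (3,3) capped by W -> flip
Dir S: first cell '.' (not opp) -> no flip
Dir SE: edge -> no flip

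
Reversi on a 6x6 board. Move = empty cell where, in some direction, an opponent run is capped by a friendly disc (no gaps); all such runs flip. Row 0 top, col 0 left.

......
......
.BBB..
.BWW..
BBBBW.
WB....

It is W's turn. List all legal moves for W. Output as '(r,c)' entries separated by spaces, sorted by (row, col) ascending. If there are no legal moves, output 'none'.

Answer: (1,0) (1,1) (1,2) (1,3) (1,4) (3,0) (5,2) (5,3) (5,4)

Derivation:
(1,0): flips 1 -> legal
(1,1): flips 1 -> legal
(1,2): flips 1 -> legal
(1,3): flips 1 -> legal
(1,4): flips 1 -> legal
(2,0): no bracket -> illegal
(2,4): no bracket -> illegal
(3,0): flips 2 -> legal
(3,4): no bracket -> illegal
(5,2): flips 2 -> legal
(5,3): flips 1 -> legal
(5,4): flips 1 -> legal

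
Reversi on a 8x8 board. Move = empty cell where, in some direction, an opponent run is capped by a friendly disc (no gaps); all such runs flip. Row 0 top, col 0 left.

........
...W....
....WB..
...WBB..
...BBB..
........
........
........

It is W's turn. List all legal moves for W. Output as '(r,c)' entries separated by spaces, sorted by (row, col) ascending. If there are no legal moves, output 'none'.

Answer: (2,6) (3,6) (4,6) (5,3) (5,4) (5,5)

Derivation:
(1,4): no bracket -> illegal
(1,5): no bracket -> illegal
(1,6): no bracket -> illegal
(2,3): no bracket -> illegal
(2,6): flips 1 -> legal
(3,2): no bracket -> illegal
(3,6): flips 2 -> legal
(4,2): no bracket -> illegal
(4,6): flips 1 -> legal
(5,2): no bracket -> illegal
(5,3): flips 1 -> legal
(5,4): flips 2 -> legal
(5,5): flips 1 -> legal
(5,6): no bracket -> illegal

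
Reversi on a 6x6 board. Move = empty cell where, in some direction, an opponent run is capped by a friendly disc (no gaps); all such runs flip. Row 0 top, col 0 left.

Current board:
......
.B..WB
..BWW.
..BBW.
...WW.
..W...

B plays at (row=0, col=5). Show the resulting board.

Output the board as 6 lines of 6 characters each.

Answer: .....B
.B..BB
..BBW.
..BBW.
...WW.
..W...

Derivation:
Place B at (0,5); scan 8 dirs for brackets.
Dir NW: edge -> no flip
Dir N: edge -> no flip
Dir NE: edge -> no flip
Dir W: first cell '.' (not opp) -> no flip
Dir E: edge -> no flip
Dir SW: opp run (1,4) (2,3) capped by B -> flip
Dir S: first cell 'B' (not opp) -> no flip
Dir SE: edge -> no flip
All flips: (1,4) (2,3)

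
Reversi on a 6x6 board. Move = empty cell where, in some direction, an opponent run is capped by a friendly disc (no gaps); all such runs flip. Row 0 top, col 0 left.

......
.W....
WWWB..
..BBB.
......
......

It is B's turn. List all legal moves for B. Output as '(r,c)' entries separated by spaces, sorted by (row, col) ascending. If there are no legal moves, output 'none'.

(0,0): flips 2 -> legal
(0,1): no bracket -> illegal
(0,2): no bracket -> illegal
(1,0): flips 1 -> legal
(1,2): flips 1 -> legal
(1,3): no bracket -> illegal
(3,0): no bracket -> illegal
(3,1): no bracket -> illegal

Answer: (0,0) (1,0) (1,2)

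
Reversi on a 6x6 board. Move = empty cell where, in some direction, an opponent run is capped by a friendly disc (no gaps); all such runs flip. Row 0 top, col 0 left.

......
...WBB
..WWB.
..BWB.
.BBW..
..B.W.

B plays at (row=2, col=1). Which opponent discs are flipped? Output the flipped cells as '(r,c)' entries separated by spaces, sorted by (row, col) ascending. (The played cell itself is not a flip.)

Answer: (2,2) (2,3)

Derivation:
Dir NW: first cell '.' (not opp) -> no flip
Dir N: first cell '.' (not opp) -> no flip
Dir NE: first cell '.' (not opp) -> no flip
Dir W: first cell '.' (not opp) -> no flip
Dir E: opp run (2,2) (2,3) capped by B -> flip
Dir SW: first cell '.' (not opp) -> no flip
Dir S: first cell '.' (not opp) -> no flip
Dir SE: first cell 'B' (not opp) -> no flip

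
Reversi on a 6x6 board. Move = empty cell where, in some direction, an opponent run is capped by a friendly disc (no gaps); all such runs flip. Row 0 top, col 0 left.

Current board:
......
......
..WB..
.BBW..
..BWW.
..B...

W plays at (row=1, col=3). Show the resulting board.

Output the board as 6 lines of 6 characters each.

Place W at (1,3); scan 8 dirs for brackets.
Dir NW: first cell '.' (not opp) -> no flip
Dir N: first cell '.' (not opp) -> no flip
Dir NE: first cell '.' (not opp) -> no flip
Dir W: first cell '.' (not opp) -> no flip
Dir E: first cell '.' (not opp) -> no flip
Dir SW: first cell 'W' (not opp) -> no flip
Dir S: opp run (2,3) capped by W -> flip
Dir SE: first cell '.' (not opp) -> no flip
All flips: (2,3)

Answer: ......
...W..
..WW..
.BBW..
..BWW.
..B...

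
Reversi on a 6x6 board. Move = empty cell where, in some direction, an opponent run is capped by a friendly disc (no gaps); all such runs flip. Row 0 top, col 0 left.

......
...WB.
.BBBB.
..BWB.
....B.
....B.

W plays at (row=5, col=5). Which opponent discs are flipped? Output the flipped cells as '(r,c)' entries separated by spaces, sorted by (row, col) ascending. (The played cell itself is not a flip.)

Answer: (4,4)

Derivation:
Dir NW: opp run (4,4) capped by W -> flip
Dir N: first cell '.' (not opp) -> no flip
Dir NE: edge -> no flip
Dir W: opp run (5,4), next='.' -> no flip
Dir E: edge -> no flip
Dir SW: edge -> no flip
Dir S: edge -> no flip
Dir SE: edge -> no flip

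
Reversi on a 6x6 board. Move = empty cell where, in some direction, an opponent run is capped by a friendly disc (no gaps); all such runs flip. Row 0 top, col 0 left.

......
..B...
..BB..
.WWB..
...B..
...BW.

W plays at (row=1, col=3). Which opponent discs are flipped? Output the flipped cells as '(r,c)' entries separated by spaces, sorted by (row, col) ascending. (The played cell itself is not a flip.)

Dir NW: first cell '.' (not opp) -> no flip
Dir N: first cell '.' (not opp) -> no flip
Dir NE: first cell '.' (not opp) -> no flip
Dir W: opp run (1,2), next='.' -> no flip
Dir E: first cell '.' (not opp) -> no flip
Dir SW: opp run (2,2) capped by W -> flip
Dir S: opp run (2,3) (3,3) (4,3) (5,3), next=edge -> no flip
Dir SE: first cell '.' (not opp) -> no flip

Answer: (2,2)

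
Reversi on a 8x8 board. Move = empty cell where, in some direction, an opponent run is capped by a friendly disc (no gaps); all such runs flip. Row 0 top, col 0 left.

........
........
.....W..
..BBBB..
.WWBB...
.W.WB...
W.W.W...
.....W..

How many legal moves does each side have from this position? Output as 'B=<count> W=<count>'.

-- B to move --
(1,4): no bracket -> illegal
(1,5): flips 1 -> legal
(1,6): flips 1 -> legal
(2,4): no bracket -> illegal
(2,6): no bracket -> illegal
(3,0): no bracket -> illegal
(3,1): no bracket -> illegal
(3,6): no bracket -> illegal
(4,0): flips 2 -> legal
(5,0): flips 1 -> legal
(5,2): flips 2 -> legal
(5,5): no bracket -> illegal
(6,1): no bracket -> illegal
(6,3): flips 1 -> legal
(6,5): no bracket -> illegal
(6,6): no bracket -> illegal
(7,0): no bracket -> illegal
(7,1): flips 2 -> legal
(7,2): no bracket -> illegal
(7,3): no bracket -> illegal
(7,4): flips 1 -> legal
(7,6): no bracket -> illegal
B mobility = 8
-- W to move --
(2,1): no bracket -> illegal
(2,2): flips 1 -> legal
(2,3): flips 3 -> legal
(2,4): flips 4 -> legal
(2,6): flips 2 -> legal
(3,1): no bracket -> illegal
(3,6): no bracket -> illegal
(4,5): flips 3 -> legal
(4,6): no bracket -> illegal
(5,2): flips 2 -> legal
(5,5): flips 1 -> legal
(6,3): no bracket -> illegal
(6,5): no bracket -> illegal
W mobility = 7

Answer: B=8 W=7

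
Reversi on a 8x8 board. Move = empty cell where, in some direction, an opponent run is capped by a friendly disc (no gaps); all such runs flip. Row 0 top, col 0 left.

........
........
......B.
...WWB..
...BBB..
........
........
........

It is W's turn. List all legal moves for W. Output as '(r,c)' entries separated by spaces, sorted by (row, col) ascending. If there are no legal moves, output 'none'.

(1,5): no bracket -> illegal
(1,6): no bracket -> illegal
(1,7): no bracket -> illegal
(2,4): no bracket -> illegal
(2,5): no bracket -> illegal
(2,7): no bracket -> illegal
(3,2): no bracket -> illegal
(3,6): flips 1 -> legal
(3,7): no bracket -> illegal
(4,2): no bracket -> illegal
(4,6): no bracket -> illegal
(5,2): flips 1 -> legal
(5,3): flips 1 -> legal
(5,4): flips 1 -> legal
(5,5): flips 1 -> legal
(5,6): flips 1 -> legal

Answer: (3,6) (5,2) (5,3) (5,4) (5,5) (5,6)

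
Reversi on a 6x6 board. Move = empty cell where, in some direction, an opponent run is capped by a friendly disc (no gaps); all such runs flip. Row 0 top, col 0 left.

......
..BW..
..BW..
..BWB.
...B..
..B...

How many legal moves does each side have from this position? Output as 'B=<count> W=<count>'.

Answer: B=5 W=8

Derivation:
-- B to move --
(0,2): no bracket -> illegal
(0,3): flips 3 -> legal
(0,4): flips 1 -> legal
(1,4): flips 2 -> legal
(2,4): flips 1 -> legal
(4,2): no bracket -> illegal
(4,4): flips 1 -> legal
B mobility = 5
-- W to move --
(0,1): flips 1 -> legal
(0,2): no bracket -> illegal
(0,3): no bracket -> illegal
(1,1): flips 2 -> legal
(2,1): flips 1 -> legal
(2,4): no bracket -> illegal
(2,5): no bracket -> illegal
(3,1): flips 2 -> legal
(3,5): flips 1 -> legal
(4,1): flips 1 -> legal
(4,2): no bracket -> illegal
(4,4): no bracket -> illegal
(4,5): flips 1 -> legal
(5,1): no bracket -> illegal
(5,3): flips 1 -> legal
(5,4): no bracket -> illegal
W mobility = 8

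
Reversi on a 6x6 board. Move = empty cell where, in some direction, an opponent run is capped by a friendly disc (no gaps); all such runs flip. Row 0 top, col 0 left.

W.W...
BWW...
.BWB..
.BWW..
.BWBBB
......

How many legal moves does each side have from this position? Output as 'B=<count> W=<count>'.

Answer: B=5 W=12

Derivation:
-- B to move --
(0,1): flips 2 -> legal
(0,3): flips 1 -> legal
(1,3): flips 3 -> legal
(2,0): no bracket -> illegal
(2,4): no bracket -> illegal
(3,4): flips 2 -> legal
(5,1): no bracket -> illegal
(5,2): no bracket -> illegal
(5,3): flips 1 -> legal
B mobility = 5
-- W to move --
(0,1): no bracket -> illegal
(1,3): flips 1 -> legal
(1,4): flips 1 -> legal
(2,0): flips 3 -> legal
(2,4): flips 1 -> legal
(3,0): flips 2 -> legal
(3,4): flips 1 -> legal
(3,5): no bracket -> illegal
(4,0): flips 2 -> legal
(5,0): flips 1 -> legal
(5,1): flips 3 -> legal
(5,2): no bracket -> illegal
(5,3): flips 1 -> legal
(5,4): flips 1 -> legal
(5,5): flips 1 -> legal
W mobility = 12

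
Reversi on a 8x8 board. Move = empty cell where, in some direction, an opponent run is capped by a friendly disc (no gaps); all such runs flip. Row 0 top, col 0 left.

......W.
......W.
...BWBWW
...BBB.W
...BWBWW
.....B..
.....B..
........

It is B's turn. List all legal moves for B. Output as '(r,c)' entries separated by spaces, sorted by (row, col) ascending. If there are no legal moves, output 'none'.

(0,5): no bracket -> illegal
(0,7): flips 1 -> legal
(1,3): flips 1 -> legal
(1,4): flips 1 -> legal
(1,5): flips 1 -> legal
(1,7): flips 1 -> legal
(3,6): no bracket -> illegal
(5,3): flips 1 -> legal
(5,4): flips 1 -> legal
(5,6): no bracket -> illegal
(5,7): flips 1 -> legal

Answer: (0,7) (1,3) (1,4) (1,5) (1,7) (5,3) (5,4) (5,7)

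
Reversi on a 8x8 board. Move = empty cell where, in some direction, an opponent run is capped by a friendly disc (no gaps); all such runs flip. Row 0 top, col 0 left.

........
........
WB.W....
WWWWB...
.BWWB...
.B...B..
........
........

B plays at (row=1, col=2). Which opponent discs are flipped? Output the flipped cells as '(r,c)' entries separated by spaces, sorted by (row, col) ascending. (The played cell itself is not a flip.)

Dir NW: first cell '.' (not opp) -> no flip
Dir N: first cell '.' (not opp) -> no flip
Dir NE: first cell '.' (not opp) -> no flip
Dir W: first cell '.' (not opp) -> no flip
Dir E: first cell '.' (not opp) -> no flip
Dir SW: first cell 'B' (not opp) -> no flip
Dir S: first cell '.' (not opp) -> no flip
Dir SE: opp run (2,3) capped by B -> flip

Answer: (2,3)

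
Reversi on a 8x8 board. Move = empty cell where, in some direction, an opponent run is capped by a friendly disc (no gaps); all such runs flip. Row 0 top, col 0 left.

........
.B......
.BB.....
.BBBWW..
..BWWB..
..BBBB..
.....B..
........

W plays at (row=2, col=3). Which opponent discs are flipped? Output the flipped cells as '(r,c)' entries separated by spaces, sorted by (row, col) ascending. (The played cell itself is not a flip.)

Dir NW: first cell '.' (not opp) -> no flip
Dir N: first cell '.' (not opp) -> no flip
Dir NE: first cell '.' (not opp) -> no flip
Dir W: opp run (2,2) (2,1), next='.' -> no flip
Dir E: first cell '.' (not opp) -> no flip
Dir SW: opp run (3,2), next='.' -> no flip
Dir S: opp run (3,3) capped by W -> flip
Dir SE: first cell 'W' (not opp) -> no flip

Answer: (3,3)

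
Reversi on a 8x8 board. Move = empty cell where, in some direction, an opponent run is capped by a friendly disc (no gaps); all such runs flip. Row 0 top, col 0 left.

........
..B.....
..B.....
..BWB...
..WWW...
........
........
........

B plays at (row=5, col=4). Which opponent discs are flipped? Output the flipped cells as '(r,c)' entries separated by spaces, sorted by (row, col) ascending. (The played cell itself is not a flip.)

Dir NW: opp run (4,3) capped by B -> flip
Dir N: opp run (4,4) capped by B -> flip
Dir NE: first cell '.' (not opp) -> no flip
Dir W: first cell '.' (not opp) -> no flip
Dir E: first cell '.' (not opp) -> no flip
Dir SW: first cell '.' (not opp) -> no flip
Dir S: first cell '.' (not opp) -> no flip
Dir SE: first cell '.' (not opp) -> no flip

Answer: (4,3) (4,4)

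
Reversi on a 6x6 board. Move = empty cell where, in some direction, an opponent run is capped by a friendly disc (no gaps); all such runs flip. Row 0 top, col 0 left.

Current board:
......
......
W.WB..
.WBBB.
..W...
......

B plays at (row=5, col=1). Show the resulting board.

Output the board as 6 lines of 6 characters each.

Answer: ......
......
W.WB..
.WBBB.
..B...
.B....

Derivation:
Place B at (5,1); scan 8 dirs for brackets.
Dir NW: first cell '.' (not opp) -> no flip
Dir N: first cell '.' (not opp) -> no flip
Dir NE: opp run (4,2) capped by B -> flip
Dir W: first cell '.' (not opp) -> no flip
Dir E: first cell '.' (not opp) -> no flip
Dir SW: edge -> no flip
Dir S: edge -> no flip
Dir SE: edge -> no flip
All flips: (4,2)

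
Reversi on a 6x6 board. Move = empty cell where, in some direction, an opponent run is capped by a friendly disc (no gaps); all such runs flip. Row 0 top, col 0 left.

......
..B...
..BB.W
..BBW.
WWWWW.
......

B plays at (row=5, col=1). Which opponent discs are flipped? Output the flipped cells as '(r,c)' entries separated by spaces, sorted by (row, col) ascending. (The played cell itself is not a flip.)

Answer: (4,2)

Derivation:
Dir NW: opp run (4,0), next=edge -> no flip
Dir N: opp run (4,1), next='.' -> no flip
Dir NE: opp run (4,2) capped by B -> flip
Dir W: first cell '.' (not opp) -> no flip
Dir E: first cell '.' (not opp) -> no flip
Dir SW: edge -> no flip
Dir S: edge -> no flip
Dir SE: edge -> no flip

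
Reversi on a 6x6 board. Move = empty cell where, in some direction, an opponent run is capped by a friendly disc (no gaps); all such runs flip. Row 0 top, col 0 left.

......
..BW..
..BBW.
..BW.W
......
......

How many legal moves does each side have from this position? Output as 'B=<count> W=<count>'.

-- B to move --
(0,2): no bracket -> illegal
(0,3): flips 1 -> legal
(0,4): flips 1 -> legal
(1,4): flips 1 -> legal
(1,5): no bracket -> illegal
(2,5): flips 1 -> legal
(3,4): flips 1 -> legal
(4,2): no bracket -> illegal
(4,3): flips 1 -> legal
(4,4): flips 1 -> legal
(4,5): no bracket -> illegal
B mobility = 7
-- W to move --
(0,1): no bracket -> illegal
(0,2): no bracket -> illegal
(0,3): no bracket -> illegal
(1,1): flips 2 -> legal
(1,4): no bracket -> illegal
(2,1): flips 2 -> legal
(3,1): flips 2 -> legal
(3,4): no bracket -> illegal
(4,1): no bracket -> illegal
(4,2): no bracket -> illegal
(4,3): no bracket -> illegal
W mobility = 3

Answer: B=7 W=3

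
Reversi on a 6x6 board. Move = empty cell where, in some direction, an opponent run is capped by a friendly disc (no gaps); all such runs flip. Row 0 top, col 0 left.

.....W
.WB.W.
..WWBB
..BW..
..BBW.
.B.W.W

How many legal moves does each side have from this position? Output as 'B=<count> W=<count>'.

Answer: B=7 W=8

Derivation:
-- B to move --
(0,0): no bracket -> illegal
(0,1): no bracket -> illegal
(0,2): no bracket -> illegal
(0,3): flips 1 -> legal
(0,4): flips 1 -> legal
(1,0): flips 1 -> legal
(1,3): flips 2 -> legal
(1,5): no bracket -> illegal
(2,0): no bracket -> illegal
(2,1): flips 2 -> legal
(3,1): no bracket -> illegal
(3,4): flips 2 -> legal
(3,5): no bracket -> illegal
(4,5): flips 1 -> legal
(5,2): no bracket -> illegal
(5,4): no bracket -> illegal
B mobility = 7
-- W to move --
(0,1): flips 1 -> legal
(0,2): flips 1 -> legal
(0,3): no bracket -> illegal
(1,3): flips 1 -> legal
(1,5): flips 1 -> legal
(2,1): no bracket -> illegal
(3,1): flips 2 -> legal
(3,4): flips 1 -> legal
(3,5): no bracket -> illegal
(4,0): no bracket -> illegal
(4,1): flips 3 -> legal
(5,0): no bracket -> illegal
(5,2): flips 2 -> legal
(5,4): no bracket -> illegal
W mobility = 8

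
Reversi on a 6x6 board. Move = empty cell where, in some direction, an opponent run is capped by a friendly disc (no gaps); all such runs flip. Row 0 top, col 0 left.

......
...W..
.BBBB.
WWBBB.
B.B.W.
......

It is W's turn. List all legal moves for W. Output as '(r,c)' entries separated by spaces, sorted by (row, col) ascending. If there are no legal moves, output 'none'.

Answer: (1,1) (1,2) (1,4) (3,5) (4,3) (5,0) (5,3)

Derivation:
(1,0): no bracket -> illegal
(1,1): flips 3 -> legal
(1,2): flips 1 -> legal
(1,4): flips 2 -> legal
(1,5): no bracket -> illegal
(2,0): no bracket -> illegal
(2,5): no bracket -> illegal
(3,5): flips 4 -> legal
(4,1): no bracket -> illegal
(4,3): flips 2 -> legal
(4,5): no bracket -> illegal
(5,0): flips 1 -> legal
(5,1): no bracket -> illegal
(5,2): no bracket -> illegal
(5,3): flips 1 -> legal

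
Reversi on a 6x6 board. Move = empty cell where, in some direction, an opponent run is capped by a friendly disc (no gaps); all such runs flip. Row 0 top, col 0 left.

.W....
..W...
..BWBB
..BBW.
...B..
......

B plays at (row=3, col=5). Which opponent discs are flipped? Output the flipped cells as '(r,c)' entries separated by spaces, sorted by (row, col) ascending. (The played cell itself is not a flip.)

Answer: (3,4)

Derivation:
Dir NW: first cell 'B' (not opp) -> no flip
Dir N: first cell 'B' (not opp) -> no flip
Dir NE: edge -> no flip
Dir W: opp run (3,4) capped by B -> flip
Dir E: edge -> no flip
Dir SW: first cell '.' (not opp) -> no flip
Dir S: first cell '.' (not opp) -> no flip
Dir SE: edge -> no flip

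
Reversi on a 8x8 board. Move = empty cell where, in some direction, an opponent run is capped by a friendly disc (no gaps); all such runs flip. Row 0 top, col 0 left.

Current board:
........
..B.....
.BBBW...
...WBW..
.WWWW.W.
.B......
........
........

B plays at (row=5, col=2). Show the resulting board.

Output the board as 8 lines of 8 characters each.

Place B at (5,2); scan 8 dirs for brackets.
Dir NW: opp run (4,1), next='.' -> no flip
Dir N: opp run (4,2), next='.' -> no flip
Dir NE: opp run (4,3) capped by B -> flip
Dir W: first cell 'B' (not opp) -> no flip
Dir E: first cell '.' (not opp) -> no flip
Dir SW: first cell '.' (not opp) -> no flip
Dir S: first cell '.' (not opp) -> no flip
Dir SE: first cell '.' (not opp) -> no flip
All flips: (4,3)

Answer: ........
..B.....
.BBBW...
...WBW..
.WWBW.W.
.BB.....
........
........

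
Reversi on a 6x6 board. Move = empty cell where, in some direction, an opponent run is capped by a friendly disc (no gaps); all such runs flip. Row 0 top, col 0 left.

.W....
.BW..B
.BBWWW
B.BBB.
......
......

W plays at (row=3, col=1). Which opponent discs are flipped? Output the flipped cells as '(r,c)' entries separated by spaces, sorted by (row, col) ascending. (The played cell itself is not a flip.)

Dir NW: first cell '.' (not opp) -> no flip
Dir N: opp run (2,1) (1,1) capped by W -> flip
Dir NE: opp run (2,2), next='.' -> no flip
Dir W: opp run (3,0), next=edge -> no flip
Dir E: opp run (3,2) (3,3) (3,4), next='.' -> no flip
Dir SW: first cell '.' (not opp) -> no flip
Dir S: first cell '.' (not opp) -> no flip
Dir SE: first cell '.' (not opp) -> no flip

Answer: (1,1) (2,1)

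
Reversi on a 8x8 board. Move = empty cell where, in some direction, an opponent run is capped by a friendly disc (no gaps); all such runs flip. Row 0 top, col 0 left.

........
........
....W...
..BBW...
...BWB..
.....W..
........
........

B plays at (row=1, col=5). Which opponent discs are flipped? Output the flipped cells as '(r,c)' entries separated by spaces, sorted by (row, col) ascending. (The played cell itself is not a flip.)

Dir NW: first cell '.' (not opp) -> no flip
Dir N: first cell '.' (not opp) -> no flip
Dir NE: first cell '.' (not opp) -> no flip
Dir W: first cell '.' (not opp) -> no flip
Dir E: first cell '.' (not opp) -> no flip
Dir SW: opp run (2,4) capped by B -> flip
Dir S: first cell '.' (not opp) -> no flip
Dir SE: first cell '.' (not opp) -> no flip

Answer: (2,4)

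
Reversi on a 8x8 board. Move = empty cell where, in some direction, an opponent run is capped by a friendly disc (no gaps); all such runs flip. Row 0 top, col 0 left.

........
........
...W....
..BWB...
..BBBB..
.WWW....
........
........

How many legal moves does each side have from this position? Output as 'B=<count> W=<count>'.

Answer: B=10 W=7

Derivation:
-- B to move --
(1,2): flips 1 -> legal
(1,3): flips 2 -> legal
(1,4): flips 1 -> legal
(2,2): flips 1 -> legal
(2,4): flips 1 -> legal
(4,0): no bracket -> illegal
(4,1): no bracket -> illegal
(5,0): no bracket -> illegal
(5,4): no bracket -> illegal
(6,0): flips 1 -> legal
(6,1): flips 1 -> legal
(6,2): flips 2 -> legal
(6,3): flips 1 -> legal
(6,4): flips 1 -> legal
B mobility = 10
-- W to move --
(2,1): no bracket -> illegal
(2,2): flips 2 -> legal
(2,4): no bracket -> illegal
(2,5): flips 2 -> legal
(3,1): flips 2 -> legal
(3,5): flips 2 -> legal
(3,6): no bracket -> illegal
(4,1): flips 1 -> legal
(4,6): no bracket -> illegal
(5,4): no bracket -> illegal
(5,5): flips 1 -> legal
(5,6): flips 2 -> legal
W mobility = 7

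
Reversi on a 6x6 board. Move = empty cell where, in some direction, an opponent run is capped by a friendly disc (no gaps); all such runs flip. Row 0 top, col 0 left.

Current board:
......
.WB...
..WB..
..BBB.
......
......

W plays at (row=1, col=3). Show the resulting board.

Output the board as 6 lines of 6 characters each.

Place W at (1,3); scan 8 dirs for brackets.
Dir NW: first cell '.' (not opp) -> no flip
Dir N: first cell '.' (not opp) -> no flip
Dir NE: first cell '.' (not opp) -> no flip
Dir W: opp run (1,2) capped by W -> flip
Dir E: first cell '.' (not opp) -> no flip
Dir SW: first cell 'W' (not opp) -> no flip
Dir S: opp run (2,3) (3,3), next='.' -> no flip
Dir SE: first cell '.' (not opp) -> no flip
All flips: (1,2)

Answer: ......
.WWW..
..WB..
..BBB.
......
......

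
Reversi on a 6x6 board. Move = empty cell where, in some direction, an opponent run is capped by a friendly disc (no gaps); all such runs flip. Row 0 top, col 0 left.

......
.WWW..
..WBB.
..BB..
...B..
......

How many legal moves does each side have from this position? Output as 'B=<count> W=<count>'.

-- B to move --
(0,0): flips 2 -> legal
(0,1): flips 1 -> legal
(0,2): flips 3 -> legal
(0,3): flips 1 -> legal
(0,4): no bracket -> illegal
(1,0): no bracket -> illegal
(1,4): no bracket -> illegal
(2,0): no bracket -> illegal
(2,1): flips 1 -> legal
(3,1): no bracket -> illegal
B mobility = 5
-- W to move --
(1,4): no bracket -> illegal
(1,5): no bracket -> illegal
(2,1): no bracket -> illegal
(2,5): flips 2 -> legal
(3,1): no bracket -> illegal
(3,4): flips 1 -> legal
(3,5): flips 1 -> legal
(4,1): no bracket -> illegal
(4,2): flips 1 -> legal
(4,4): flips 1 -> legal
(5,2): no bracket -> illegal
(5,3): flips 3 -> legal
(5,4): no bracket -> illegal
W mobility = 6

Answer: B=5 W=6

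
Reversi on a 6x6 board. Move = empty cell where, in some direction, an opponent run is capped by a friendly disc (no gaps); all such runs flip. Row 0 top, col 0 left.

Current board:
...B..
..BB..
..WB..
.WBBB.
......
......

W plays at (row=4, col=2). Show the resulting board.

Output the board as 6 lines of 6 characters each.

Place W at (4,2); scan 8 dirs for brackets.
Dir NW: first cell 'W' (not opp) -> no flip
Dir N: opp run (3,2) capped by W -> flip
Dir NE: opp run (3,3), next='.' -> no flip
Dir W: first cell '.' (not opp) -> no flip
Dir E: first cell '.' (not opp) -> no flip
Dir SW: first cell '.' (not opp) -> no flip
Dir S: first cell '.' (not opp) -> no flip
Dir SE: first cell '.' (not opp) -> no flip
All flips: (3,2)

Answer: ...B..
..BB..
..WB..
.WWBB.
..W...
......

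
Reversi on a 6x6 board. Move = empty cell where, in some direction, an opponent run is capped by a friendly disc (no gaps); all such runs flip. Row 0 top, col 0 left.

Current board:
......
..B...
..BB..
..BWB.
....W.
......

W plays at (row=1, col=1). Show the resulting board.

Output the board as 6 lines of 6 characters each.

Answer: ......
.WB...
..WB..
..BWB.
....W.
......

Derivation:
Place W at (1,1); scan 8 dirs for brackets.
Dir NW: first cell '.' (not opp) -> no flip
Dir N: first cell '.' (not opp) -> no flip
Dir NE: first cell '.' (not opp) -> no flip
Dir W: first cell '.' (not opp) -> no flip
Dir E: opp run (1,2), next='.' -> no flip
Dir SW: first cell '.' (not opp) -> no flip
Dir S: first cell '.' (not opp) -> no flip
Dir SE: opp run (2,2) capped by W -> flip
All flips: (2,2)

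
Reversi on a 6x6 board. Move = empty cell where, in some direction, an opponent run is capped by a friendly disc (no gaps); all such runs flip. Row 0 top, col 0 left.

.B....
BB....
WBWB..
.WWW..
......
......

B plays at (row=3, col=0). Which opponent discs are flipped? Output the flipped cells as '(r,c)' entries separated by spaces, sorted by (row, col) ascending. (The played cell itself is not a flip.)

Answer: (2,0)

Derivation:
Dir NW: edge -> no flip
Dir N: opp run (2,0) capped by B -> flip
Dir NE: first cell 'B' (not opp) -> no flip
Dir W: edge -> no flip
Dir E: opp run (3,1) (3,2) (3,3), next='.' -> no flip
Dir SW: edge -> no flip
Dir S: first cell '.' (not opp) -> no flip
Dir SE: first cell '.' (not opp) -> no flip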